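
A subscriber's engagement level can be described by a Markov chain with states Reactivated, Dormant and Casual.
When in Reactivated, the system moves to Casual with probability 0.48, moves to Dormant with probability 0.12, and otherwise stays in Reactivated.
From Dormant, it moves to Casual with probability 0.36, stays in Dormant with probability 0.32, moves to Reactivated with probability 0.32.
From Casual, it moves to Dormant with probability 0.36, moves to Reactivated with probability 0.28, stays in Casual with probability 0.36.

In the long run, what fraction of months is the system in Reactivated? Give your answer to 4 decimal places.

0.3304

Let the stationary distribution be π with π = πP and π_1 + π_2 + π_3 = 1.
π_1 = 0.4·π_1 + 0.32·π_2 + 0.28·π_3
π_2 = 0.12·π_1 + 0.32·π_2 + 0.36·π_3
Solving with the normalization constraint gives π = (0.3304, 0.2699, 0.3997).
So the stationary probability of Reactivated is 0.3304.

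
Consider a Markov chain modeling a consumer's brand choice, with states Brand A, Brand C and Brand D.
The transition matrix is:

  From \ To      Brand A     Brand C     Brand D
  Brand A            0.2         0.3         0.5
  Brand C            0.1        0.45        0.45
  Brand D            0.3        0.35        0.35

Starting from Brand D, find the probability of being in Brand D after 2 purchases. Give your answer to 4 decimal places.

0.4300

Sum over the intermediate state after 1 purchase:
P = P(Brand D→Brand A)·P(Brand A→Brand D) + P(Brand D→Brand C)·P(Brand C→Brand D) + P(Brand D→Brand D)·P(Brand D→Brand D)
  = 0.3×0.5 + 0.35×0.45 + 0.35×0.35
  = 0.1500 + 0.1575 + 0.1225 = 0.4300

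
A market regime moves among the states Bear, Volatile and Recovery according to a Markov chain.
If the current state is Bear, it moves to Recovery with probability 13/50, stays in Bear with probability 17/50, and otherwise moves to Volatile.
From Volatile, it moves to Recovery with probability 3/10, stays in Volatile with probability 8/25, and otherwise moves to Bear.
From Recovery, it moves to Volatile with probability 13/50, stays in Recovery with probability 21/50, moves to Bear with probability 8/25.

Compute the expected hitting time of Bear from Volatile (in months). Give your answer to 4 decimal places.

2.7813

Let t(s) be the expected number of months to first reach Bear from state s, with t(Bear) = 0. Conditioning on the first month:
t(Volatile) = 1 + 0.32·t(Volatile) + 0.3·t(Recovery)
t(Recovery) = 1 + 0.26·t(Volatile) + 0.42·t(Recovery)
Solving: t(Volatile) = 2.7813, t(Recovery) = 2.9709.
Expected months from Volatile to Bear: 2.7813.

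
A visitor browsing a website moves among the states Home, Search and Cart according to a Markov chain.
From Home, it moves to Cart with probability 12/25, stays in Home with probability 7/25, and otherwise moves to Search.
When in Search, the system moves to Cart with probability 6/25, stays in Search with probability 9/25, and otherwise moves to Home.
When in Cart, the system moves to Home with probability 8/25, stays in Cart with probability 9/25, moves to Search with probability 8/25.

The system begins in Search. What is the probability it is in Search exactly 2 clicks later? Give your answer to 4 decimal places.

0.3024

Sum over the intermediate state after 1 click:
P = P(Search→Home)·P(Home→Search) + P(Search→Search)·P(Search→Search) + P(Search→Cart)·P(Cart→Search)
  = 0.4×0.24 + 0.36×0.36 + 0.24×0.32
  = 0.0960 + 0.1296 + 0.0768 = 0.3024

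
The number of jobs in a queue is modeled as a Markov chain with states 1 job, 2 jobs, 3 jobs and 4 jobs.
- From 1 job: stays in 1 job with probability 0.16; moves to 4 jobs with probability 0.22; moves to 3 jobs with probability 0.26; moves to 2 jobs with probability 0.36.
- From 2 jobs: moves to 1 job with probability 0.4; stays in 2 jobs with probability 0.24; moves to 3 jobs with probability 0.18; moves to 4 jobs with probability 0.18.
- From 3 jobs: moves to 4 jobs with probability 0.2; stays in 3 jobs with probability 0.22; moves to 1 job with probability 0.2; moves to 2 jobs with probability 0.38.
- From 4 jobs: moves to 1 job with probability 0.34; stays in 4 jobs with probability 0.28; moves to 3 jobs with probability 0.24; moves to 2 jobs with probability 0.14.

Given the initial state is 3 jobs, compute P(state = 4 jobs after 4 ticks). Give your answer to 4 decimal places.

0.2172

Propagate the distribution vector 4 ticks from 3 jobs.
After 0 ticks: (0.0000, 0.0000, 1.0000, 0.0000)
After 1 tick: (0.2000, 0.3800, 0.2200, 0.2000)
After 2 ticks: (0.2960, 0.2748, 0.2168, 0.2124)
After 3 ticks: (0.2729, 0.2846, 0.2251, 0.2174)
After 4 ticks: (0.2765, 0.2825, 0.2239, 0.2172)
P(in 4 jobs after 4 ticks) = 0.2172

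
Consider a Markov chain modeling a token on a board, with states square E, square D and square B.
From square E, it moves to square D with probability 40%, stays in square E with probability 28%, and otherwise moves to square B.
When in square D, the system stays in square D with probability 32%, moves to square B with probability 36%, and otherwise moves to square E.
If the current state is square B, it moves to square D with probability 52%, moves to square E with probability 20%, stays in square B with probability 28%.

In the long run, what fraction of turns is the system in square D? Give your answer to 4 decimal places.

Let the stationary distribution be π with π = πP and π_1 + π_2 + π_3 = 1.
π_1 = 0.28·π_1 + 0.32·π_2 + 0.2·π_3
π_2 = 0.4·π_1 + 0.32·π_2 + 0.52·π_3
Solving with the normalization constraint gives π = (0.2704, 0.4063, 0.3233).
So the stationary probability of square D is 0.4063.

0.4063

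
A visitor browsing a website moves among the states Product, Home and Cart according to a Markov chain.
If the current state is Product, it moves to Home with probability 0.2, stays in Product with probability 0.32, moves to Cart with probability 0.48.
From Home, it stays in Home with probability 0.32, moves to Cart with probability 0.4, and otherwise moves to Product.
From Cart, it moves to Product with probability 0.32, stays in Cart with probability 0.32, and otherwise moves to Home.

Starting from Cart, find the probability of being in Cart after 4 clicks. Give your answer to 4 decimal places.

0.3933

Propagate the distribution vector 4 clicks from Cart.
After 0 clicks: (0.0000, 0.0000, 1.0000)
After 1 click: (0.3200, 0.3600, 0.3200)
After 2 clicks: (0.3056, 0.2944, 0.4000)
After 3 clicks: (0.3082, 0.2993, 0.3924)
After 4 clicks: (0.3080, 0.2987, 0.3933)
P(in Cart after 4 clicks) = 0.3933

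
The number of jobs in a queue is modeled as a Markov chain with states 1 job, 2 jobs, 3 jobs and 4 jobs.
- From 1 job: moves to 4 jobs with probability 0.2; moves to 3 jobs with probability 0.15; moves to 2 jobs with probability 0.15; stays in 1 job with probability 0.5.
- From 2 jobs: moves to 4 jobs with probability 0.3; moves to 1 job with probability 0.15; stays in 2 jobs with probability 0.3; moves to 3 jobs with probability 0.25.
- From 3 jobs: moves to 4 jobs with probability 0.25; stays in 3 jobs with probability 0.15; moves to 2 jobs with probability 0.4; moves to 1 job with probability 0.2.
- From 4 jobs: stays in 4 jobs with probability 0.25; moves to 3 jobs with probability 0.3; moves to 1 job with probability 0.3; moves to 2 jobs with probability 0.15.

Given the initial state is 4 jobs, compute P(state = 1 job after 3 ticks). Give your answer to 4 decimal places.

Propagate the distribution vector 3 ticks from 4 jobs.
After 0 ticks: (0.0000, 0.0000, 0.0000, 1.0000)
After 1 tick: (0.3000, 0.1500, 0.3000, 0.2500)
After 2 ticks: (0.3075, 0.2475, 0.2025, 0.2425)
After 3 ticks: (0.3041, 0.2378, 0.2111, 0.2470)
P(in 1 job after 3 ticks) = 0.3041

0.3041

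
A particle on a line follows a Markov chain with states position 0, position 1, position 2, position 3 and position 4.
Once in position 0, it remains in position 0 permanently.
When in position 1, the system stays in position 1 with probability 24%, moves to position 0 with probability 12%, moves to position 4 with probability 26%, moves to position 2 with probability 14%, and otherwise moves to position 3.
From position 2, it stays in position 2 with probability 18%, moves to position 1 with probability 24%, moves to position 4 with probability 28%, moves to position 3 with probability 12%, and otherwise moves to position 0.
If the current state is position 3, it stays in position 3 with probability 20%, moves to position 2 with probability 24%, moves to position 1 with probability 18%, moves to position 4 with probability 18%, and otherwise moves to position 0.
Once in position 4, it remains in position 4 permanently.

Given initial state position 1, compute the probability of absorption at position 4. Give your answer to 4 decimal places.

0.6264

Let h(s) be the probability of absorption at position 4 starting from transient state s. Then h(position 4) = 1 and h(position 0) = 0. By first-step analysis:
h(position 1) = 0.12·0 + 0.24·h(position 1) + 0.14·h(position 2) + 0.24·h(position 3) + 0.26·1
h(position 2) = 0.18·0 + 0.24·h(position 1) + 0.18·h(position 2) + 0.12·h(position 3) + 0.28·1
h(position 3) = 0.2·0 + 0.18·h(position 1) + 0.24·h(position 2) + 0.2·h(position 3) + 0.18·1
Solving: h(position 1) = 0.6264, h(position 2) = 0.6049, h(position 3) = 0.5474.
Starting from position 1, the probability is 0.6264.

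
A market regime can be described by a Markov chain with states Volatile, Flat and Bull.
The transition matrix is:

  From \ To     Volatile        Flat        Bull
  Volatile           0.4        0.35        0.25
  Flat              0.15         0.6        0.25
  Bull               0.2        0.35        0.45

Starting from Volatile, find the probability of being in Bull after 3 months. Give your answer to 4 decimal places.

Propagate the distribution vector 3 months from Volatile.
After 0 months: (1.0000, 0.0000, 0.0000)
After 1 month: (0.4000, 0.3500, 0.2500)
After 2 months: (0.2625, 0.4375, 0.3000)
After 3 months: (0.2306, 0.4594, 0.3100)
P(in Bull after 3 months) = 0.3100

0.3100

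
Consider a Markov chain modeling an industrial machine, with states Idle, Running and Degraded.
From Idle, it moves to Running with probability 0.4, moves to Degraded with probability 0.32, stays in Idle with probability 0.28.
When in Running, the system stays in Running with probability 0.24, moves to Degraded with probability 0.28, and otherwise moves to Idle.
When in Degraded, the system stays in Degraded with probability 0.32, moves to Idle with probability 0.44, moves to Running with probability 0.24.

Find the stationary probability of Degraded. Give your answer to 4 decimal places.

Let the stationary distribution be π with π = πP and π_1 + π_2 + π_3 = 1.
π_1 = 0.28·π_1 + 0.48·π_2 + 0.44·π_3
π_2 = 0.4·π_1 + 0.24·π_2 + 0.24·π_3
Solving with the normalization constraint gives π = (0.3897, 0.3024, 0.3079).
So the stationary probability of Degraded is 0.3079.

0.3079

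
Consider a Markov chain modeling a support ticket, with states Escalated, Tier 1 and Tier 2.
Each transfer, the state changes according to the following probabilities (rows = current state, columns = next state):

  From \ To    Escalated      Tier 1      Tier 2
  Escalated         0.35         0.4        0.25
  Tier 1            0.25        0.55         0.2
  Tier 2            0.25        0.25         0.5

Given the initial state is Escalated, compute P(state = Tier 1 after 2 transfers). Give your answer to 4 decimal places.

0.4225

Sum over the intermediate state after 1 transfer:
P = P(Escalated→Escalated)·P(Escalated→Tier 1) + P(Escalated→Tier 1)·P(Tier 1→Tier 1) + P(Escalated→Tier 2)·P(Tier 2→Tier 1)
  = 0.35×0.4 + 0.4×0.55 + 0.25×0.25
  = 0.1400 + 0.2200 + 0.0625 = 0.4225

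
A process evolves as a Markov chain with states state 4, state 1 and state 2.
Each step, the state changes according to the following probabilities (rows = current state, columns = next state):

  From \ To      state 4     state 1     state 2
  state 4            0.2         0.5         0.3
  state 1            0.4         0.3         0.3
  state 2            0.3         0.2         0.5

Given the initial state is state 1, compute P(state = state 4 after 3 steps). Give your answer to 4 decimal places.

0.3060

Propagate the distribution vector 3 steps from state 1.
After 0 steps: (0.0000, 1.0000, 0.0000)
After 1 step: (0.4000, 0.3000, 0.3000)
After 2 steps: (0.2900, 0.3500, 0.3600)
After 3 steps: (0.3060, 0.3220, 0.3720)
P(in state 4 after 3 steps) = 0.3060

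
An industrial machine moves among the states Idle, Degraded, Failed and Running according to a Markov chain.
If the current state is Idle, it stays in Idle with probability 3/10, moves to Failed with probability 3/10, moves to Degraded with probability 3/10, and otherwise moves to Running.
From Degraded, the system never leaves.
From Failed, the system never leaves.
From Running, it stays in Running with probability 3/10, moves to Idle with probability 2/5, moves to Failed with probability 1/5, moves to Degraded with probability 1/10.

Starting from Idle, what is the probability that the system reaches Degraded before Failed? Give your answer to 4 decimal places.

Let h(s) be the probability of absorption at Degraded starting from transient state s. Then h(Degraded) = 1 and h(Failed) = 0. By first-step analysis:
h(Idle) = 0.3·h(Idle) + 0.3·1 + 0.3·0 + 0.1·h(Running)
h(Running) = 0.4·h(Idle) + 0.1·1 + 0.2·0 + 0.3·h(Running)
Solving: h(Idle) = 0.4889, h(Running) = 0.4222.
Starting from Idle, the probability is 0.4889.

0.4889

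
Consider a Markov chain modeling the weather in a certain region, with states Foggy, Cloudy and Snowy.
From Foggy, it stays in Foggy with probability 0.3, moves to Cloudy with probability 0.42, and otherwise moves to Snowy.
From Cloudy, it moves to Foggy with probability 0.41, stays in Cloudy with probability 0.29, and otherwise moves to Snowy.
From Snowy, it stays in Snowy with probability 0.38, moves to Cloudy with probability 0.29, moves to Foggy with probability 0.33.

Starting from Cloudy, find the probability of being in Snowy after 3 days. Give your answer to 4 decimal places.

0.3184

Propagate the distribution vector 3 days from Cloudy.
After 0 days: (0.0000, 1.0000, 0.0000)
After 1 day: (0.4100, 0.2900, 0.3000)
After 2 days: (0.3409, 0.3433, 0.3158)
After 3 days: (0.3472, 0.3343, 0.3184)
P(in Snowy after 3 days) = 0.3184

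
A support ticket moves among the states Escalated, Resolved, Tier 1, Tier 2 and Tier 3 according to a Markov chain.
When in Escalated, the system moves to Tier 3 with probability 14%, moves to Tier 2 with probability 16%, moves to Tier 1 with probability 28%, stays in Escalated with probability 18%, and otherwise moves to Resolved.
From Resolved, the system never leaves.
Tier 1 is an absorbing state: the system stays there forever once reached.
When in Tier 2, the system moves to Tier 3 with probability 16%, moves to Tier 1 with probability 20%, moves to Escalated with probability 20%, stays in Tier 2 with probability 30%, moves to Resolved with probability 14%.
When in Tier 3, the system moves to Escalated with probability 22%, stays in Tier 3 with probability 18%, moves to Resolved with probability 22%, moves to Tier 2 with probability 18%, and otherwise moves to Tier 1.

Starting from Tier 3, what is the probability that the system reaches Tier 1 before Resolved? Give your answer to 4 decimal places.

Let h(s) be the probability of absorption at Tier 1 starting from transient state s. Then h(Tier 1) = 1 and h(Resolved) = 0. By first-step analysis:
h(Escalated) = 0.18·h(Escalated) + 0.24·0 + 0.28·1 + 0.16·h(Tier 2) + 0.14·h(Tier 3)
h(Tier 2) = 0.2·h(Escalated) + 0.14·0 + 0.2·1 + 0.3·h(Tier 2) + 0.16·h(Tier 3)
h(Tier 3) = 0.22·h(Escalated) + 0.22·0 + 0.2·1 + 0.18·h(Tier 2) + 0.18·h(Tier 3)
Solving: h(Escalated) = 0.5370, h(Tier 2) = 0.5557, h(Tier 3) = 0.5099.
Starting from Tier 3, the probability is 0.5099.

0.5099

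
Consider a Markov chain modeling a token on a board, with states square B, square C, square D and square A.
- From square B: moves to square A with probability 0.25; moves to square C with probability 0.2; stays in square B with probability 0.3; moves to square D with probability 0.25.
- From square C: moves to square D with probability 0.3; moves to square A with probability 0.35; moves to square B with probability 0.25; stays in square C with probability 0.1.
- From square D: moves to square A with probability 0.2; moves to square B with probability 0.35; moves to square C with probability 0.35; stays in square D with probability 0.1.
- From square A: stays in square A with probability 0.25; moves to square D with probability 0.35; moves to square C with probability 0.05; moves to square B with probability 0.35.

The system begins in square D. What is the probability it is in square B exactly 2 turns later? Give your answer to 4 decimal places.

Propagate the distribution vector 2 turns from square D.
After 0 turns: (0.0000, 0.0000, 1.0000, 0.0000)
After 1 turn: (0.3500, 0.3500, 0.1000, 0.2000)
After 2 turns: (0.2975, 0.1500, 0.2725, 0.2800)
P(in square B after 2 turns) = 0.2975

0.2975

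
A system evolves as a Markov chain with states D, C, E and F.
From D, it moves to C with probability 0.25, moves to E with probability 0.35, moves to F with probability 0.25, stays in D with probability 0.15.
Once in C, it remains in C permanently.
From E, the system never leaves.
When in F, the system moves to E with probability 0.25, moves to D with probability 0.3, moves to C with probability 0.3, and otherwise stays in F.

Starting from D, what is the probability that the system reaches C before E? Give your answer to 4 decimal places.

0.4440

Let h(s) be the probability of absorption at C starting from transient state s. Then h(C) = 1 and h(E) = 0. By first-step analysis:
h(D) = 0.15·h(D) + 0.25·1 + 0.35·0 + 0.25·h(F)
h(F) = 0.3·h(D) + 0.3·1 + 0.25·0 + 0.15·h(F)
Solving: h(D) = 0.4440, h(F) = 0.5097.
Starting from D, the probability is 0.4440.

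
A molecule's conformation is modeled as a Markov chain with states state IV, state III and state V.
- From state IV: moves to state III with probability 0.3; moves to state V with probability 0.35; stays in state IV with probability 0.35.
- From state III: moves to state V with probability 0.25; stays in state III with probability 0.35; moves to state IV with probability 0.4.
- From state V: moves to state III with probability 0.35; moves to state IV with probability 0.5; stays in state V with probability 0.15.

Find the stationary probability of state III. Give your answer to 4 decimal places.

Let the stationary distribution be π with π = πP and π_1 + π_2 + π_3 = 1.
π_1 = 0.35·π_1 + 0.4·π_2 + 0.5·π_3
π_2 = 0.3·π_1 + 0.35·π_2 + 0.35·π_3
Solving with the normalization constraint gives π = (0.4061, 0.3297, 0.2642).
So the stationary probability of state III is 0.3297.

0.3297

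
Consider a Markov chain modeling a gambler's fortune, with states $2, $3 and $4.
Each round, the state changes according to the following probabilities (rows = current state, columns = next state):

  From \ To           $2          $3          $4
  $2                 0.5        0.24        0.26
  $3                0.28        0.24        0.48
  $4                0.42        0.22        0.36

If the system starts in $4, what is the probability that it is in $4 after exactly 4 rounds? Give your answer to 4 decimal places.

0.3459

Propagate the distribution vector 4 rounds from $4.
After 0 rounds: (0.0000, 0.0000, 1.0000)
After 1 round: (0.4200, 0.2200, 0.3600)
After 2 rounds: (0.4228, 0.2328, 0.3444)
After 3 rounds: (0.4212, 0.2331, 0.3457)
After 4 rounds: (0.4211, 0.2331, 0.3459)
P(in $4 after 4 rounds) = 0.3459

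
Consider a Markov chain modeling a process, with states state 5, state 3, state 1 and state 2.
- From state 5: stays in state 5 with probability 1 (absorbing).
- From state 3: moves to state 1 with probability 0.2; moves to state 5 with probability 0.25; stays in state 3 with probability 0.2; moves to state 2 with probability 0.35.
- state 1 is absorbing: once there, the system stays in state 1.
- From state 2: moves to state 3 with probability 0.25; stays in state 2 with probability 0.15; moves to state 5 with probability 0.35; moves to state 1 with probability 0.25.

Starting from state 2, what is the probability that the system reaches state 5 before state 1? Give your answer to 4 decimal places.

Let h(s) be the probability of absorption at state 5 starting from transient state s. Then h(state 5) = 1 and h(state 1) = 0. By first-step analysis:
h(state 3) = 0.25·1 + 0.2·h(state 3) + 0.2·0 + 0.35·h(state 2)
h(state 2) = 0.35·1 + 0.25·h(state 3) + 0.25·0 + 0.15·h(state 2)
Solving: h(state 3) = 0.5654, h(state 2) = 0.5781.
Starting from state 2, the probability is 0.5781.

0.5781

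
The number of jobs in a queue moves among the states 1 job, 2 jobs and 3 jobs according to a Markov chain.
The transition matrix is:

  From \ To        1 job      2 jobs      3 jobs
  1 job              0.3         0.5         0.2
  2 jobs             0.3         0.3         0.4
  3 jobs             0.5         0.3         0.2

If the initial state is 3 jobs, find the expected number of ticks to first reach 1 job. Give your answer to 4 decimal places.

Let t(s) be the expected number of ticks to first reach 1 job from state s, with t(1 job) = 0. Conditioning on the first tick:
t(2 jobs) = 1 + 0.3·t(2 jobs) + 0.4·t(3 jobs)
t(3 jobs) = 1 + 0.3·t(2 jobs) + 0.2·t(3 jobs)
Solving: t(2 jobs) = 2.7273, t(3 jobs) = 2.2727.
Expected ticks from 3 jobs to 1 job: 2.2727.

2.2727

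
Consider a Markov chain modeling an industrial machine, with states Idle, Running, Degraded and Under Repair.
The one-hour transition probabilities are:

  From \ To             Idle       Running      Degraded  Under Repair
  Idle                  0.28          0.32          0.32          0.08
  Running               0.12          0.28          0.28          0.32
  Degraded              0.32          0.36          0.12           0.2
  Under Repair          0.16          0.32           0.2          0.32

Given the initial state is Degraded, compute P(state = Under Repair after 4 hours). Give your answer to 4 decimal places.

0.2414

Propagate the distribution vector 4 hours from Degraded.
After 0 hours: (0.0000, 0.0000, 1.0000, 0.0000)
After 1 hour: (0.3200, 0.3600, 0.1200, 0.2000)
After 2 hours: (0.2032, 0.3104, 0.2576, 0.2288)
After 3 hours: (0.2132, 0.3179, 0.2286, 0.2403)
After 4 hours: (0.2094, 0.3164, 0.2327, 0.2414)
P(in Under Repair after 4 hours) = 0.2414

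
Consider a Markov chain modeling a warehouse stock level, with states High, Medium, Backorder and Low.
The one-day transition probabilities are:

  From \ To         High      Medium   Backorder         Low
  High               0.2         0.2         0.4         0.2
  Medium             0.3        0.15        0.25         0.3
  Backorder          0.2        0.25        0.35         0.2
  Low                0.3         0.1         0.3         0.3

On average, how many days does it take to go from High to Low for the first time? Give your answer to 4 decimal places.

Let t(s) be the expected number of days to first reach Low from state s, with t(Low) = 0. Conditioning on the first day:
t(High) = 1 + 0.2·t(High) + 0.2·t(Medium) + 0.4·t(Backorder)
t(Medium) = 1 + 0.3·t(High) + 0.15·t(Medium) + 0.25·t(Backorder)
t(Backorder) = 1 + 0.2·t(High) + 0.25·t(Medium) + 0.35·t(Backorder)
Solving: t(High) = 4.5306, t(Medium) = 4.1020, t(Backorder) = 4.5102.
Expected days from High to Low: 4.5306.

4.5306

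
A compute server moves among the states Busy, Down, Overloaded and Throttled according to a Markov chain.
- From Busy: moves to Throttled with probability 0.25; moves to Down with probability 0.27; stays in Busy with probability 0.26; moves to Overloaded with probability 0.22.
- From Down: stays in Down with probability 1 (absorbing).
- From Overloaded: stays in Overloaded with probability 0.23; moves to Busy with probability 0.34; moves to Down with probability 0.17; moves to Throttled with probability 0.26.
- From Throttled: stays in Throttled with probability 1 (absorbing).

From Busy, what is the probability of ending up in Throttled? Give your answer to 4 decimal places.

0.5044

Let h(s) be the probability of absorption at Throttled starting from transient state s. Then h(Throttled) = 1 and h(Down) = 0. By first-step analysis:
h(Busy) = 0.26·h(Busy) + 0.27·0 + 0.22·h(Overloaded) + 0.25·1
h(Overloaded) = 0.34·h(Busy) + 0.17·0 + 0.23·h(Overloaded) + 0.26·1
Solving: h(Busy) = 0.5044, h(Overloaded) = 0.5604.
Starting from Busy, the probability is 0.5044.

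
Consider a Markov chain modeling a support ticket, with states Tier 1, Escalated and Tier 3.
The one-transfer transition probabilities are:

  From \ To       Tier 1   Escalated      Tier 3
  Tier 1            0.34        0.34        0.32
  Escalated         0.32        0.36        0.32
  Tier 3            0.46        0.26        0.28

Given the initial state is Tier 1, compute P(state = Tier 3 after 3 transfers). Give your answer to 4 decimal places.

0.3077

Propagate the distribution vector 3 transfers from Tier 1.
After 0 transfers: (1.0000, 0.0000, 0.0000)
After 1 transfer: (0.3400, 0.3400, 0.3200)
After 2 transfers: (0.3716, 0.3212, 0.3072)
After 3 transfers: (0.3704, 0.3218, 0.3077)
P(in Tier 3 after 3 transfers) = 0.3077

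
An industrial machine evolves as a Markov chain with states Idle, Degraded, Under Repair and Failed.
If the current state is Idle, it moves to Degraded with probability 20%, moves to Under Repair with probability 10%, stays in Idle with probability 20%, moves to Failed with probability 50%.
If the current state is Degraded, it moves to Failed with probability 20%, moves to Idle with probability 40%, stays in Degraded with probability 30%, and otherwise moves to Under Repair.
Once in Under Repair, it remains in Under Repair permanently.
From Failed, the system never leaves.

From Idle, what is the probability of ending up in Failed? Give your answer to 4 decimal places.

Let h(s) be the probability of absorption at Failed starting from transient state s. Then h(Failed) = 1 and h(Under Repair) = 0. By first-step analysis:
h(Idle) = 0.2·h(Idle) + 0.2·h(Degraded) + 0.1·0 + 0.5·1
h(Degraded) = 0.4·h(Idle) + 0.3·h(Degraded) + 0.1·0 + 0.2·1
Solving: h(Idle) = 0.8125, h(Degraded) = 0.7500.
Starting from Idle, the probability is 0.8125.

0.8125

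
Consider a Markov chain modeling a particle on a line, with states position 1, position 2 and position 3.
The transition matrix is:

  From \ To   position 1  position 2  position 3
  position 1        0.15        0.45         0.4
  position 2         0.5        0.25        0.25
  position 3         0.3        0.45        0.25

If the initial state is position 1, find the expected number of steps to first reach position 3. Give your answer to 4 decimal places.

Let t(s) be the expected number of steps to first reach position 3 from state s, with t(position 3) = 0. Conditioning on the first step:
t(position 1) = 1 + 0.15·t(position 1) + 0.45·t(position 2)
t(position 2) = 1 + 0.5·t(position 1) + 0.25·t(position 2)
Solving: t(position 1) = 2.9091, t(position 2) = 3.2727.
Expected steps from position 1 to position 3: 2.9091.

2.9091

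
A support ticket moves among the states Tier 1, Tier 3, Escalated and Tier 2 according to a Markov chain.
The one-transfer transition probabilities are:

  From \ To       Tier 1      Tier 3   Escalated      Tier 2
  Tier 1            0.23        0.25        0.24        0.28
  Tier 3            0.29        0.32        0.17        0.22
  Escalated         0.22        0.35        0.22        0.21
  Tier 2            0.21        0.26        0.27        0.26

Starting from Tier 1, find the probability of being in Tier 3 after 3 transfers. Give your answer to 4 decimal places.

0.2956

Propagate the distribution vector 3 transfers from Tier 1.
After 0 transfers: (1.0000, 0.0000, 0.0000, 0.0000)
After 1 transfer: (0.2300, 0.2500, 0.2400, 0.2800)
After 2 transfers: (0.2370, 0.2943, 0.2261, 0.2426)
After 3 transfers: (0.2405, 0.2956, 0.2222, 0.2417)
P(in Tier 3 after 3 transfers) = 0.2956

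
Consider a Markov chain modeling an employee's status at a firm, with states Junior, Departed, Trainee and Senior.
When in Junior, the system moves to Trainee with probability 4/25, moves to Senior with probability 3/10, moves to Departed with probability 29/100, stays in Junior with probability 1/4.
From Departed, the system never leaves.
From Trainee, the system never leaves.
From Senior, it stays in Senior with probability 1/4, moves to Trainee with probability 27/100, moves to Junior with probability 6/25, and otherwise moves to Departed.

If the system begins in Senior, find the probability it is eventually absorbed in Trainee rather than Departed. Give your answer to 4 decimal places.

0.4911

Let h(s) be the probability of absorption at Trainee starting from transient state s. Then h(Trainee) = 1 and h(Departed) = 0. By first-step analysis:
h(Junior) = 0.25·h(Junior) + 0.29·0 + 0.16·1 + 0.3·h(Senior)
h(Senior) = 0.24·h(Junior) + 0.24·0 + 0.27·1 + 0.25·h(Senior)
Solving: h(Junior) = 0.4098, h(Senior) = 0.4911.
Starting from Senior, the probability is 0.4911.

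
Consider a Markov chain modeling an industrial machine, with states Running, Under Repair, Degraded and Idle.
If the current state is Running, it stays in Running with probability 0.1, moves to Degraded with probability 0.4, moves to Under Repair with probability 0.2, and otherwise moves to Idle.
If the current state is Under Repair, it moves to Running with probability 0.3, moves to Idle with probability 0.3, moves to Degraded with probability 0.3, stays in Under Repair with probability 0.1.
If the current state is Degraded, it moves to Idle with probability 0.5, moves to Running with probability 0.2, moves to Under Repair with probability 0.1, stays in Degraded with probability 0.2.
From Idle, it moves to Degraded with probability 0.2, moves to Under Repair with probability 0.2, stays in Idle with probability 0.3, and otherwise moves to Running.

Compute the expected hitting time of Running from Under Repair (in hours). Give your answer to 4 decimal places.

Let t(s) be the expected number of hours to first reach Running from state s, with t(Running) = 0. Conditioning on the first hour:
t(Under Repair) = 1 + 0.1·t(Under Repair) + 0.3·t(Degraded) + 0.3·t(Idle)
t(Degraded) = 1 + 0.1·t(Under Repair) + 0.2·t(Degraded) + 0.5·t(Idle)
t(Idle) = 1 + 0.2·t(Under Repair) + 0.2·t(Degraded) + 0.3·t(Idle)
Solving: t(Under Repair) = 3.6246, t(Degraded) = 3.9482, t(Idle) = 3.5922.
Expected hours from Under Repair to Running: 3.6246.

3.6246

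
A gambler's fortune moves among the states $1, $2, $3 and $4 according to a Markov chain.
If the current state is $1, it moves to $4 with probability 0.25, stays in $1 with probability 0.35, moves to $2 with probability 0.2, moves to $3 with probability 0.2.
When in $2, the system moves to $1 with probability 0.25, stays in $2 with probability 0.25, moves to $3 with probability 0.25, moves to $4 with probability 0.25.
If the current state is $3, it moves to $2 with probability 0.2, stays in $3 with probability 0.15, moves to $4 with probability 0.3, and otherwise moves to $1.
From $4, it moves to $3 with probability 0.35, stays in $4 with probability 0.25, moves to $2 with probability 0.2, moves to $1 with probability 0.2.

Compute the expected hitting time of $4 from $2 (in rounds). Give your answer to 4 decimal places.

Let t(s) be the expected number of rounds to first reach $4 from state s, with t($4) = 0. Conditioning on the first round:
t($1) = 1 + 0.35·t($1) + 0.2·t($2) + 0.2·t($3)
t($2) = 1 + 0.25·t($1) + 0.25·t($2) + 0.25·t($3)
t($3) = 1 + 0.35·t($1) + 0.2·t($2) + 0.15·t($3)
Solving: t($1) = 3.8458, t($2) = 3.8361, t($3) = 3.6627.
Expected rounds from $2 to $4: 3.8361.

3.8361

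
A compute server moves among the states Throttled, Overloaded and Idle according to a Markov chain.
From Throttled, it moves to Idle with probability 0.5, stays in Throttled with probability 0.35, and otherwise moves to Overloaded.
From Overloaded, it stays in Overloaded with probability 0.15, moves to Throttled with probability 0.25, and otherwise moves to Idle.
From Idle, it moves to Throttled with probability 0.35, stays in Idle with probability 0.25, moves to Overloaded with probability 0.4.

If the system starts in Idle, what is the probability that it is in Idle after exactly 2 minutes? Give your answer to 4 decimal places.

0.4775

Sum over the intermediate state after 1 minute:
P = P(Idle→Throttled)·P(Throttled→Idle) + P(Idle→Overloaded)·P(Overloaded→Idle) + P(Idle→Idle)·P(Idle→Idle)
  = 0.35×0.5 + 0.4×0.6 + 0.25×0.25
  = 0.1750 + 0.2400 + 0.0625 = 0.4775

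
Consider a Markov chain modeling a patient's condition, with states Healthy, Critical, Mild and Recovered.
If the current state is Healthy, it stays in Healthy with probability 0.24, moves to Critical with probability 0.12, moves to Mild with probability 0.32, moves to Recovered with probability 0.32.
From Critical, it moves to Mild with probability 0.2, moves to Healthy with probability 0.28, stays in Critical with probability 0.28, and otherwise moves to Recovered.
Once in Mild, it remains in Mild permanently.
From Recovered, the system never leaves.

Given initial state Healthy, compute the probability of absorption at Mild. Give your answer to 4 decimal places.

Let h(s) be the probability of absorption at Mild starting from transient state s. Then h(Mild) = 1 and h(Recovered) = 0. By first-step analysis:
h(Healthy) = 0.24·h(Healthy) + 0.12·h(Critical) + 0.32·1 + 0.32·0
h(Critical) = 0.28·h(Healthy) + 0.28·h(Critical) + 0.2·1 + 0.24·0
Solving: h(Healthy) = 0.4953, h(Critical) = 0.4704.
Starting from Healthy, the probability is 0.4953.

0.4953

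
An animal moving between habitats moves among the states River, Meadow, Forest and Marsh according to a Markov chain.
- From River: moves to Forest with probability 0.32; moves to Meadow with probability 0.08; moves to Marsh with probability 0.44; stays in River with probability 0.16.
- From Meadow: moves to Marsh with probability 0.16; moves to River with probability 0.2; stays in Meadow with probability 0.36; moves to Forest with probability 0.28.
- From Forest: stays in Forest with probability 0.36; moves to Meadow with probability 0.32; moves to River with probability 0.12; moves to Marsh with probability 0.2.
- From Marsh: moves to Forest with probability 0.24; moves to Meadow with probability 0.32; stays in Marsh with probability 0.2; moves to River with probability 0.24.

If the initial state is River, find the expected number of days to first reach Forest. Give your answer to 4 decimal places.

Let t(s) be the expected number of days to first reach Forest from state s, with t(Forest) = 0. Conditioning on the first day:
t(River) = 1 + 0.16·t(River) + 0.08·t(Meadow) + 0.44·t(Marsh)
t(Meadow) = 1 + 0.2·t(River) + 0.36·t(Meadow) + 0.16·t(Marsh)
t(Marsh) = 1 + 0.24·t(River) + 0.32·t(Meadow) + 0.2·t(Marsh)
Solving: t(River) = 3.4851, t(Meadow) = 3.5839, t(Marsh) = 3.7291.
Expected days from River to Forest: 3.4851.

3.4851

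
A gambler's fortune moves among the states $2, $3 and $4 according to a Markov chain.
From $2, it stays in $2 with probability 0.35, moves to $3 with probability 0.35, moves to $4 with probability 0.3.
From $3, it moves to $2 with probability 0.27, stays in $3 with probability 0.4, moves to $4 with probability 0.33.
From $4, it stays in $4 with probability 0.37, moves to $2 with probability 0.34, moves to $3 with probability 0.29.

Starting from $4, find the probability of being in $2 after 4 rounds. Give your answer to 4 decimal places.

Propagate the distribution vector 4 rounds from $4.
After 0 rounds: (0.0000, 0.0000, 1.0000)
After 1 round: (0.3400, 0.2900, 0.3700)
After 2 rounds: (0.3231, 0.3423, 0.3346)
After 3 rounds: (0.3193, 0.3470, 0.3337)
After 4 rounds: (0.3189, 0.3473, 0.3338)
P(in $2 after 4 rounds) = 0.3189

0.3189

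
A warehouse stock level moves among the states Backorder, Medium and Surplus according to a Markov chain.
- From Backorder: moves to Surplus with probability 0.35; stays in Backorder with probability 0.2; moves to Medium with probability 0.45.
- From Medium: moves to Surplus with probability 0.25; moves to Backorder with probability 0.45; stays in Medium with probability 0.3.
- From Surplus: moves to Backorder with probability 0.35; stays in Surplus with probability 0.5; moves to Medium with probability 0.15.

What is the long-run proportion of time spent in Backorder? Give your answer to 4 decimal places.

0.3298

Let the stationary distribution be π with π = πP and π_1 + π_2 + π_3 = 1.
π_1 = 0.2·π_1 + 0.45·π_2 + 0.35·π_3
π_2 = 0.45·π_1 + 0.3·π_2 + 0.15·π_3
Solving with the normalization constraint gives π = (0.3298, 0.2929, 0.3773).
So the stationary probability of Backorder is 0.3298.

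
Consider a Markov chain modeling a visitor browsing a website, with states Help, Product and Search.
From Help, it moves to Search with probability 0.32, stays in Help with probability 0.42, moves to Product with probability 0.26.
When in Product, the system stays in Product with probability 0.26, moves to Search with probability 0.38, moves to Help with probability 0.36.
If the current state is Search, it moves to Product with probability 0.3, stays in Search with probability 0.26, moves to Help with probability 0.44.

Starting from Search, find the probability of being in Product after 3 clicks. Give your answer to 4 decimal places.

Propagate the distribution vector 3 clicks from Search.
After 0 clicks: (0.0000, 0.0000, 1.0000)
After 1 click: (0.4400, 0.3000, 0.2600)
After 2 clicks: (0.4072, 0.2704, 0.3224)
After 3 clicks: (0.4102, 0.2729, 0.3169)
P(in Product after 3 clicks) = 0.2729

0.2729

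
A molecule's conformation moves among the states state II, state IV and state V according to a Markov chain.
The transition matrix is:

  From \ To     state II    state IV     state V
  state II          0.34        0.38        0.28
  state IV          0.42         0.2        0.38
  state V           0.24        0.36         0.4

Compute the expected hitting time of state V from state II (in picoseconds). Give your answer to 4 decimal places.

3.2030

Let t(s) be the expected number of picoseconds to first reach state V from state s, with t(state V) = 0. Conditioning on the first picosecond:
t(state II) = 1 + 0.34·t(state II) + 0.38·t(state IV)
t(state IV) = 1 + 0.42·t(state II) + 0.2·t(state IV)
Solving: t(state II) = 3.2030, t(state IV) = 2.9316.
Expected picoseconds from state II to state V: 3.2030.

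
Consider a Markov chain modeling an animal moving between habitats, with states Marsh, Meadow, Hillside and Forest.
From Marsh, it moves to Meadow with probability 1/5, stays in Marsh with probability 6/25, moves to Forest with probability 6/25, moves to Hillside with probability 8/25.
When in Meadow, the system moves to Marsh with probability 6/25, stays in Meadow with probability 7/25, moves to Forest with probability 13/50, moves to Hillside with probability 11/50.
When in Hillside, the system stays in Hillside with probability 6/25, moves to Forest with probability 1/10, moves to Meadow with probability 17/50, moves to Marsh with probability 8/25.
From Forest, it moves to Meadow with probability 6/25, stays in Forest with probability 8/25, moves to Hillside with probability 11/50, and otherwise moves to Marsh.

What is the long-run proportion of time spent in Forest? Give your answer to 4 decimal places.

0.2285

Let the stationary distribution be π with π = πP and π_1 + π_2 + π_3 + π_4 = 1.
π_1 = 0.24·π_1 + 0.24·π_2 + 0.32·π_3 + 0.22·π_4
π_2 = 0.2·π_1 + 0.28·π_2 + 0.34·π_3 + 0.24·π_4
π_3 = 0.32·π_1 + 0.22·π_2 + 0.24·π_3 + 0.22·π_4
Solving with the normalization constraint gives π = (0.2555, 0.2655, 0.2506, 0.2285).
So the stationary probability of Forest is 0.2285.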